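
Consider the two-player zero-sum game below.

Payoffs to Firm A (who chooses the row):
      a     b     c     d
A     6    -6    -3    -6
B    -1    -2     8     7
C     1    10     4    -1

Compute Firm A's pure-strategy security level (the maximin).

-1

The worst-case payoff for each row is A: -6, B: -2, C: -1.
The best of these is -1.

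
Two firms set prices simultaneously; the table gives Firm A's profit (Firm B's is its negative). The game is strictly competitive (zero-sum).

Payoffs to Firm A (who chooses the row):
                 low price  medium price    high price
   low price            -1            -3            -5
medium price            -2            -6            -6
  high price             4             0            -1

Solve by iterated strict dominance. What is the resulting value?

Row low price is strictly dominated by row high price (4>-1, 0>-3, -1>-5); eliminate low price.
Column low price is strictly dominated by medium price for Firm B (-6<-2, 0<4); eliminate low price.
Row medium price is strictly dominated by row high price (0>-6, -1>-6); eliminate medium price.
Column medium price is strictly dominated by high price for Firm B (-1<0); eliminate medium price.
Only (high price, high price) remains, with payoff -1.

-1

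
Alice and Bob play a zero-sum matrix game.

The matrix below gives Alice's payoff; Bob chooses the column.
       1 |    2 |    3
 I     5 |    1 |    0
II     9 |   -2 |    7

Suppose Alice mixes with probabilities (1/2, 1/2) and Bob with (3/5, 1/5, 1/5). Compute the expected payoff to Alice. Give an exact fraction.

24/5

Against (3/5, 1/5, 1/5), each row's expected payoff is I: 16/5; II: 32/5.
Taking the (1/2, 1/2)-weighted average: (1/2)·(16/5) + (1/2)·(32/5) = 24/5.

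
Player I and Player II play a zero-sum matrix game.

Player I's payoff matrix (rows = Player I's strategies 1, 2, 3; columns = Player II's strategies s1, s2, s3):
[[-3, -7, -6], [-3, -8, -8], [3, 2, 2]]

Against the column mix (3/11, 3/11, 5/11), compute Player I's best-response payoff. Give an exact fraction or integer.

1: (-3)·(3/11) + (-7)·(3/11) + (-6)·(5/11) = -60/11.
2: (-3)·(3/11) + (-8)·(3/11) + (-8)·(5/11) = -73/11.
3: (3)·(3/11) + (2)·(3/11) + (2)·(5/11) = 25/11.
The best pure response is 3 with expected payoff 25/11.

25/11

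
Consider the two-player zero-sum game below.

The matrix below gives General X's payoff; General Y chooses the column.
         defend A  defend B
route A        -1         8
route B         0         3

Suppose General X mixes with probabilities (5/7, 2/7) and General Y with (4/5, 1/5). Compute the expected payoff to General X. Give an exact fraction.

26/35

Against (4/5, 1/5), each row's expected payoff is route A: 4/5; route B: 3/5.
Taking the (5/7, 2/7)-weighted average: (5/7)·(4/5) + (2/7)·(3/5) = 26/35.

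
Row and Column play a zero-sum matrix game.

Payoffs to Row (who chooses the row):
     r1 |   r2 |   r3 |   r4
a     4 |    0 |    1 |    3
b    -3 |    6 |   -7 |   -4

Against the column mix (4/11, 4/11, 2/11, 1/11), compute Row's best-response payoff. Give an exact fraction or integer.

a: (4)·(4/11) + (0)·(4/11) + (1)·(2/11) + (3)·(1/11) = 21/11.
b: (-3)·(4/11) + (6)·(4/11) + (-7)·(2/11) + (-4)·(1/11) = -6/11.
The best pure response is a with expected payoff 21/11.

21/11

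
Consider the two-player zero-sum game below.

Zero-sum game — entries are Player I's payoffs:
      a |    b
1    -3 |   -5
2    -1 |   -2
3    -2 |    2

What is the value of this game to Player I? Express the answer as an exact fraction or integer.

-6/5

Row 1 is strictly dominated by row 2, so Player I never plays it.
The remaining 2×2 game on (2, 3) × (a, b) has no saddle point. Let Player I play 2 with probability p; indifference gives −p − 2(1−p) = −2p + 2(1−p), so p = 4/5.
Similarly Player II's optimal q on a is 4/5, and the value is -1·(4/5) + (-2)·(1/5) = -6/5.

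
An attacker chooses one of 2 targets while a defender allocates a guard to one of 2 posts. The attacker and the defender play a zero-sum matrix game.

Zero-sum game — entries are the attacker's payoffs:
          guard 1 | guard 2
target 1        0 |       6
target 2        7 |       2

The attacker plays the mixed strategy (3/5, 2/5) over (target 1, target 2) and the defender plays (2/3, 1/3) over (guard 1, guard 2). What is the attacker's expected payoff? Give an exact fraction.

10/3

Against (2/3, 1/3), each row's expected payoff is target 1: 2; target 2: 16/3.
Taking the (3/5, 2/5)-weighted average: (3/5)·(2) + (2/5)·(16/3) = 10/3.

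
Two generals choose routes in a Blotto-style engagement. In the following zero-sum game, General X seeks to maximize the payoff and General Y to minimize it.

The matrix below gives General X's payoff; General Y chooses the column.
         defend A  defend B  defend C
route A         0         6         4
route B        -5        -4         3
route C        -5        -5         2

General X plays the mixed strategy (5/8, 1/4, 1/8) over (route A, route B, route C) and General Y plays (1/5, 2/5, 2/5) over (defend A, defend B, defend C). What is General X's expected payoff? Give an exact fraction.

Against (1/5, 2/5, 2/5), each row's expected payoff is route A: 4; route B: -7/5; route C: -11/5.
Taking the (5/8, 1/4, 1/8)-weighted average: (5/8)·(4) + (1/4)·(-7/5) + (1/8)·(-11/5) = 15/8.

15/8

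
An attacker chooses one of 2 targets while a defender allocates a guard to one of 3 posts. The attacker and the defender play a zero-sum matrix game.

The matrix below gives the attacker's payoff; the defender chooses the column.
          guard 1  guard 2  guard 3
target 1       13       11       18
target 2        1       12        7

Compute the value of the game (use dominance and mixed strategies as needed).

145/13

Column guard 3 is strictly dominated by guard 1 for the defender (it gives the attacker more in every row).
The remaining 2×2 game on (target 1, target 2) × (guard 1, guard 2) has no saddle point. Let the attacker play target 1 with probability p; indifference gives 13p + (1−p) = 11p + 12(1−p), so p = 11/13.
Similarly the defender's optimal q on guard 1 is 1/13, and the value is 13·(1/13) + (11)·(12/13) = 145/13.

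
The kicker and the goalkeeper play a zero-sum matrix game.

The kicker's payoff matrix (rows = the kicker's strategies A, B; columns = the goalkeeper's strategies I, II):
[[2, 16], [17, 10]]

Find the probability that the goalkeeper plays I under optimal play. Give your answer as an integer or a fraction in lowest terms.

2/7

Row minima are 2 and 10, so the kicker's maximin is 10; column maxima are 17 and 16, so the goalkeeper's minimax is 16. These differ, so the equilibrium is in mixed strategies.
Let the goalkeeper play I with probability q. The kicker is indifferent when 2q + 16(1−q) = 17q + 10(1−q), giving q = 2/7.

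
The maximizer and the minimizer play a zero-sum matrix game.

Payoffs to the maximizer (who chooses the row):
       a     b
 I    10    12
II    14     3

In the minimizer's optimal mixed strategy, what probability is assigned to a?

Row minima are 10 and 3, so the maximizer's maximin is 10; column maxima are 14 and 12, so the minimizer's minimax is 12. These differ, so the equilibrium is in mixed strategies.
Let the minimizer play a with probability q. The maximizer is indifferent when 10q + 12(1−q) = 14q + 3(1−q), giving q = 9/13.

9/13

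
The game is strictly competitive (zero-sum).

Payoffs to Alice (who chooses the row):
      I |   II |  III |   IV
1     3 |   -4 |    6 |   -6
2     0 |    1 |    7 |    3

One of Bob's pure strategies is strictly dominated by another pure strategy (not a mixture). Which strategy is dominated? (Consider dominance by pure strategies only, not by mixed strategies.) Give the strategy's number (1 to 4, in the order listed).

3

Bob prefers columns that give Alice less. Compare III with I: 3 < 6, 0 < 7.
So I strictly dominates III for Bob; III is strictly dominated.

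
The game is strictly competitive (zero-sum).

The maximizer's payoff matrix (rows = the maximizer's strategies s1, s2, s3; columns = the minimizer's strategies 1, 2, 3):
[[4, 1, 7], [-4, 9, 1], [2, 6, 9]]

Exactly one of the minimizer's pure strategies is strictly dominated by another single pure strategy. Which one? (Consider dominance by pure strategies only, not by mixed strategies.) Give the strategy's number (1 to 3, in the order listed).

The minimizer prefers columns that give the maximizer less. Compare 3 with 1: 4 < 7, -4 < 1, 2 < 9.
So 1 strictly dominates 3 for the minimizer; 3 is strictly dominated.

3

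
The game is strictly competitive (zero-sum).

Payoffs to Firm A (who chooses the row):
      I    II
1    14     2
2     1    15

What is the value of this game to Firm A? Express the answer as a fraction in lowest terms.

Row minima are 2 and 1, so Firm A's maximin is 2; column maxima are 14 and 15, so Firm B's minimax is 14. These differ, so the equilibrium is in mixed strategies.
Let Firm A play 1 with probability p. Firm B is indifferent when 14p + (1−p) = 2p + 15(1−p), giving p = 7/13.
Let Firm B play I with probability q. Firm A is indifferent when 14q + 2(1−q) = q + 15(1−q), giving q = 1/2.
The value is 14·(1/2) + (2)·(1/2) = 8.

8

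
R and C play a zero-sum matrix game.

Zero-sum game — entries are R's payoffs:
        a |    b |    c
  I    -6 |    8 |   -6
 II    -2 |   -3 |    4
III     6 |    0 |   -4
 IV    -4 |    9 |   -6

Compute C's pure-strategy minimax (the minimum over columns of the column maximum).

The worst case (largest entry) in each column is a: 6, b: 9, c: 4.
The best (smallest) of these is 4.

4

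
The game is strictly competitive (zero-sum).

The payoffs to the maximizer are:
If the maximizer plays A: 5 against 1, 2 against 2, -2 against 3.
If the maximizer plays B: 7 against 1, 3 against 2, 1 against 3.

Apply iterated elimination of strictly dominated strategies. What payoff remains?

Row A is strictly dominated by row B (7>5, 3>2, 1>-2); eliminate A.
Column 1 is strictly dominated by 2 for the minimizer (3<7); eliminate 1.
Column 2 is strictly dominated by 3 for the minimizer (1<3); eliminate 2.
Only (B, 3) remains, with payoff 1.

1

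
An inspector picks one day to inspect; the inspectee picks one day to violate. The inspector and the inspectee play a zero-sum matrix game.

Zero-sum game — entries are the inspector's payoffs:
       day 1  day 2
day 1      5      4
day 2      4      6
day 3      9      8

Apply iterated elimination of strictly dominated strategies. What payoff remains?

8

Row day 1 is strictly dominated by row day 3 (9>5, 8>4); eliminate day 1.
Row day 2 is strictly dominated by row day 3 (9>4, 8>6); eliminate day 2.
Column day 1 is strictly dominated by day 2 for the inspectee (8<9); eliminate day 1.
Only (day 3, day 2) remains, with payoff 8.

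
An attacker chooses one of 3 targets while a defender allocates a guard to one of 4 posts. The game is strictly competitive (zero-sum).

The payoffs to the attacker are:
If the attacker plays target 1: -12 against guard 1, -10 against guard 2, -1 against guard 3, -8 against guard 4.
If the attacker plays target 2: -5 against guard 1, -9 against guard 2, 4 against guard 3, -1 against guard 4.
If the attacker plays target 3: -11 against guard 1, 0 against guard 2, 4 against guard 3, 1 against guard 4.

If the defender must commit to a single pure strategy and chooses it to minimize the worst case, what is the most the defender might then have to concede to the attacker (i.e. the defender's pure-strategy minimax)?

-5

The worst case (largest entry) in each column is guard 1: -5, guard 2: 0, guard 3: 4, guard 4: 1.
The best (smallest) of these is -5.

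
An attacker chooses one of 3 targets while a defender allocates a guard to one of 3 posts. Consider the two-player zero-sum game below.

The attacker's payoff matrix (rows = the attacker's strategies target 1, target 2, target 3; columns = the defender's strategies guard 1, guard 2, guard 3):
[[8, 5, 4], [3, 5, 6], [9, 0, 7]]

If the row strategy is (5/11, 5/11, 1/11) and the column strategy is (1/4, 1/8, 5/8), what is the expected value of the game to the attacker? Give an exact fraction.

Against (1/4, 1/8, 5/8), each row's expected payoff is target 1: 41/8; target 2: 41/8; target 3: 53/8.
Taking the (5/11, 5/11, 1/11)-weighted average: (5/11)·(41/8) + (5/11)·(41/8) + (1/11)·(53/8) = 463/88.

463/88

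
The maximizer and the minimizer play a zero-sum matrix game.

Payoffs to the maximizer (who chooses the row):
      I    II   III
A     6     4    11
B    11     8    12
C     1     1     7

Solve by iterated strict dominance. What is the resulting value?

8

Column III is strictly dominated by I for the minimizer (6<11, 11<12, 1<7); eliminate III.
Row C is strictly dominated by row A (6>1, 4>1); eliminate C.
Column I is strictly dominated by II for the minimizer (4<6, 8<11); eliminate I.
Row A is strictly dominated by row B (8>4); eliminate A.
Only (B, II) remains, with payoff 8.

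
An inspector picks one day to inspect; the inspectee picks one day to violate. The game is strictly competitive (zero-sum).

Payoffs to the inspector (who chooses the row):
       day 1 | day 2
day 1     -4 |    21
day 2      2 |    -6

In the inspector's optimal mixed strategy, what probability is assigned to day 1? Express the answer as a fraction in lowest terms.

Row minima are -4 and -6, so the inspector's maximin is -4; column maxima are 2 and 21, so the inspectee's minimax is 2. These differ, so the equilibrium is in mixed strategies.
Let the inspector play day 1 with probability p. The inspectee is indifferent when −4p + 2(1−p) = 21p − 6(1−p), giving p = 8/33.

8/33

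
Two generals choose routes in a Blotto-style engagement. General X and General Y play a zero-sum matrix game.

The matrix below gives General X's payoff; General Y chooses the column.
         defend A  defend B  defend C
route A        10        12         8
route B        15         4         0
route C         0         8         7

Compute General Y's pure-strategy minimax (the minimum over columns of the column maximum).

The worst case (largest entry) in each column is defend A: 15, defend B: 12, defend C: 8.
The best (smallest) of these is 8.

8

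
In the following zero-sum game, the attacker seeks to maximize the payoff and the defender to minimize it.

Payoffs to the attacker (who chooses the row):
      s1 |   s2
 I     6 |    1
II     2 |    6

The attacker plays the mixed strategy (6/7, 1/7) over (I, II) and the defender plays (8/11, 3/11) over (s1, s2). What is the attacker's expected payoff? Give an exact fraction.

340/77

Against (8/11, 3/11), each row's expected payoff is I: 51/11; II: 34/11.
Taking the (6/7, 1/7)-weighted average: (6/7)·(51/11) + (1/7)·(34/11) = 340/77.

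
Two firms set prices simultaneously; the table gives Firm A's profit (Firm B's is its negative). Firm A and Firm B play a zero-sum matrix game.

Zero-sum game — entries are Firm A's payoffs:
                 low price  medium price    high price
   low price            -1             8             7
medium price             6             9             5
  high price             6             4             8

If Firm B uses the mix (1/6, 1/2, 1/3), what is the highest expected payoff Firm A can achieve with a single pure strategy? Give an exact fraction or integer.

low price: (-1)·(1/6) + (8)·(1/2) + (7)·(1/3) = 37/6.
medium price: (6)·(1/6) + (9)·(1/2) + (5)·(1/3) = 43/6.
high price: (6)·(1/6) + (4)·(1/2) + (8)·(1/3) = 17/3.
The best pure response is medium price with expected payoff 43/6.

43/6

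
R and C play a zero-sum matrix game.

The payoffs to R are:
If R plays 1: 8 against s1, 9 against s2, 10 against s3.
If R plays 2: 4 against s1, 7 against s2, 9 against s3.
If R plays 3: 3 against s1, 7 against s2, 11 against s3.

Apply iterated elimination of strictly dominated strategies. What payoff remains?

8

Row 2 is strictly dominated by row 1 (8>4, 9>7, 10>9); eliminate 2.
Column s2 is strictly dominated by s1 for C (8<9, 3<7); eliminate s2.
Column s3 is strictly dominated by s1 for C (8<10, 3<11); eliminate s3.
Row 3 is strictly dominated by row 1 (8>3); eliminate 3.
Only (1, s1) remains, with payoff 8.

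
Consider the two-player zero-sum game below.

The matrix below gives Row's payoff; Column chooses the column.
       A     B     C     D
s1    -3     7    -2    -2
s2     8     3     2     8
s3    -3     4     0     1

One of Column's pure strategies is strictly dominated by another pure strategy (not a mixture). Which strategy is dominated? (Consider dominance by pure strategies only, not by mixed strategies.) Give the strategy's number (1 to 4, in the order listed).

Column prefers columns that give Row less. Compare B with C: -2 < 7, 2 < 3, 0 < 4.
So C strictly dominates B for Column; B is strictly dominated.

2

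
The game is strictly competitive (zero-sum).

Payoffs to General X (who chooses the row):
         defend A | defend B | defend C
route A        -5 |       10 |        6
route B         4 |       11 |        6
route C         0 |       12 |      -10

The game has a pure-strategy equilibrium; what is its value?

4

Row minima: -5, 4, -10 → General X's maximin is 4.
Column maxima: 4, 12, 6 → General Y's minimax is 4.
They coincide at (route B, defend A), so the value is 4.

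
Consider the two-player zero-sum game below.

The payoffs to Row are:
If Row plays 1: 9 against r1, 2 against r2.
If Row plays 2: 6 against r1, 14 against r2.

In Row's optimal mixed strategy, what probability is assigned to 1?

Row minima are 2 and 6, so Row's maximin is 6; column maxima are 9 and 14, so Column's minimax is 9. These differ, so the equilibrium is in mixed strategies.
Let Row play 1 with probability p. Column is indifferent when 9p + 6(1−p) = 2p + 14(1−p), giving p = 8/15.

8/15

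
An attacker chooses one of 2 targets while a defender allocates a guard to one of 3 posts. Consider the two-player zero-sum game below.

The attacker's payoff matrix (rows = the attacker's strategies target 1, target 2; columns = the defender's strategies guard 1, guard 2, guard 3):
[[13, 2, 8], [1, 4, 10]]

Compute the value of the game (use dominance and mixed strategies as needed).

Column guard 3 is strictly dominated by guard 2 for the defender (it gives the attacker more in every row).
The remaining 2×2 game on (target 1, target 2) × (guard 1, guard 2) has no saddle point. Let the attacker play target 1 with probability p; indifference gives 13p + (1−p) = 2p + 4(1−p), so p = 3/14.
Similarly the defender's optimal q on guard 1 is 1/7, and the value is 13·(1/7) + (2)·(6/7) = 25/7.

25/7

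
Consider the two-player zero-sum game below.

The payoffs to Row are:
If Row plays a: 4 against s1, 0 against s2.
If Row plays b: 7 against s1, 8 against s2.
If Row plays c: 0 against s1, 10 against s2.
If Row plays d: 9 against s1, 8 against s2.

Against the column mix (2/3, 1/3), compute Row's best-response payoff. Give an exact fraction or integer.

a: (4)·(2/3) + (0)·(1/3) = 8/3.
b: (7)·(2/3) + (8)·(1/3) = 22/3.
c: (0)·(2/3) + (10)·(1/3) = 10/3.
d: (9)·(2/3) + (8)·(1/3) = 26/3.
The best pure response is d with expected payoff 26/3.

26/3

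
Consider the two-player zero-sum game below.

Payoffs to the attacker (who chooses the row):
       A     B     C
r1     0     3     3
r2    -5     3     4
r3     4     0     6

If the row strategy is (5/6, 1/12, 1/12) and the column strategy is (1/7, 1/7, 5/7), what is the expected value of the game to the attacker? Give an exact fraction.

58/21

Against (1/7, 1/7, 5/7), each row's expected payoff is r1: 18/7; r2: 18/7; r3: 34/7.
Taking the (5/6, 1/12, 1/12)-weighted average: (5/6)·(18/7) + (1/12)·(18/7) + (1/12)·(34/7) = 58/21.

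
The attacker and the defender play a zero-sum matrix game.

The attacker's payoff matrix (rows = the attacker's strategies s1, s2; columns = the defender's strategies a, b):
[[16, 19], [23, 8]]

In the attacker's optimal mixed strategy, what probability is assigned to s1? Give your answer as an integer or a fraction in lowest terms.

5/6

Row minima are 16 and 8, so the attacker's maximin is 16; column maxima are 23 and 19, so the defender's minimax is 19. These differ, so the equilibrium is in mixed strategies.
Let the attacker play s1 with probability p. The defender is indifferent when 16p + 23(1−p) = 19p + 8(1−p), giving p = 5/6.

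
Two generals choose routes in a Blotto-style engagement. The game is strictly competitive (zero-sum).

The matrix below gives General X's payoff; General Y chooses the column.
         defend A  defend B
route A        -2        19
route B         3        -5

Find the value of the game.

47/29

Row minima are -2 and -5, so General X's maximin is -2; column maxima are 3 and 19, so General Y's minimax is 3. These differ, so the equilibrium is in mixed strategies.
Let General X play route A with probability p. General Y is indifferent when −2p + 3(1−p) = 19p − 5(1−p), giving p = 8/29.
Let General Y play defend A with probability q. General X is indifferent when −2q + 19(1−q) = 3q − 5(1−q), giving q = 24/29.
The value is -2·(24/29) + (19)·(5/29) = 47/29.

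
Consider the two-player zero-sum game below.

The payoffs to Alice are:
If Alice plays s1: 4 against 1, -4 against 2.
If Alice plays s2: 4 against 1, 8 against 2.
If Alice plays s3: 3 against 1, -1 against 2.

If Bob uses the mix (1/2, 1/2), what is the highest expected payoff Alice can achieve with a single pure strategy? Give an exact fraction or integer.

6

s1: (4)·(1/2) + (-4)·(1/2) = 0.
s2: (4)·(1/2) + (8)·(1/2) = 6.
s3: (3)·(1/2) + (-1)·(1/2) = 1.
The best pure response is s2 with expected payoff 6.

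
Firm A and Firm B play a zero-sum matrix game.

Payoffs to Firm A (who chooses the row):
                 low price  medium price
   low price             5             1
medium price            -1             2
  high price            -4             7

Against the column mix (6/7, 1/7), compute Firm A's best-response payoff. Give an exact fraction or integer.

31/7

low price: (5)·(6/7) + (1)·(1/7) = 31/7.
medium price: (-1)·(6/7) + (2)·(1/7) = -4/7.
high price: (-4)·(6/7) + (7)·(1/7) = -17/7.
The best pure response is low price with expected payoff 31/7.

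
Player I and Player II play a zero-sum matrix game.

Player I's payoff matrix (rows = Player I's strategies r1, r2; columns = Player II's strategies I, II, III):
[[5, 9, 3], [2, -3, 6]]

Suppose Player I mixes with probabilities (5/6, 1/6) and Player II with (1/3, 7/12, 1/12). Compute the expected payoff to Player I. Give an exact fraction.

Against (1/3, 7/12, 1/12), each row's expected payoff is r1: 43/6; r2: -7/12.
Taking the (5/6, 1/6)-weighted average: (5/6)·(43/6) + (1/6)·(-7/12) = 47/8.

47/8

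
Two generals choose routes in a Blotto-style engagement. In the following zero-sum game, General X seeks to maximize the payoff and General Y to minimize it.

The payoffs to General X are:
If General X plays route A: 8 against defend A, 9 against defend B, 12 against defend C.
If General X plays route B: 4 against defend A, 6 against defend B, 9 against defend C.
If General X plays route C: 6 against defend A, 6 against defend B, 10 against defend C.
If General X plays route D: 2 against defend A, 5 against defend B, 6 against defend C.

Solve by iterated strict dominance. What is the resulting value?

8

Column defend C is strictly dominated by defend A for General Y (8<12, 4<9, 6<10, 2<6); eliminate defend C.
Row route B is strictly dominated by row route A (8>4, 9>6); eliminate route B.
Row route C is strictly dominated by row route A (8>6, 9>6); eliminate route C.
Row route D is strictly dominated by row route A (8>2, 9>5); eliminate route D.
Column defend B is strictly dominated by defend A for General Y (8<9); eliminate defend B.
Only (route A, defend A) remains, with payoff 8.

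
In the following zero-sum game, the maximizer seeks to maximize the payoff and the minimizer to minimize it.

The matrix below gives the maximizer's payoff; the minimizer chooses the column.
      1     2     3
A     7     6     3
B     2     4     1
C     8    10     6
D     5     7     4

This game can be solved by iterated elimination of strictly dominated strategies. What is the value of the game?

6

Column 1 is strictly dominated by 3 for the minimizer (3<7, 1<2, 6<8, 4<5); eliminate 1.
Column 2 is strictly dominated by 3 for the minimizer (3<6, 1<4, 6<10, 4<7); eliminate 2.
Row A is strictly dominated by row C (6>3); eliminate A.
Row B is strictly dominated by row C (6>1); eliminate B.
Row D is strictly dominated by row C (6>4); eliminate D.
Only (C, 3) remains, with payoff 6.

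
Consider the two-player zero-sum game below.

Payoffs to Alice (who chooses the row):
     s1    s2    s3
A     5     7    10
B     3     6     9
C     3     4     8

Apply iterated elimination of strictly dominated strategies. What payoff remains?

5

Row C is strictly dominated by row A (5>3, 7>4, 10>8); eliminate C.
Row B is strictly dominated by row A (5>3, 7>6, 10>9); eliminate B.
Column s2 is strictly dominated by s1 for Bob (5<7); eliminate s2.
Column s3 is strictly dominated by s1 for Bob (5<10); eliminate s3.
Only (A, s1) remains, with payoff 5.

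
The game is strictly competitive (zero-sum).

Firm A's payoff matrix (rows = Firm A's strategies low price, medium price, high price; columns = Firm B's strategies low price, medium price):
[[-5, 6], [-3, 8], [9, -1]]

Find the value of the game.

Row low price is strictly dominated by row medium price, so Firm A never plays it.
The remaining 2×2 game on (medium price, high price) × (low price, medium price) has no saddle point. Let Firm A play medium price with probability p; indifference gives −3p + 9(1−p) = 8p − (1−p), so p = 10/21.
Similarly Firm B's optimal q on low price is 3/7, and the value is -3·(3/7) + (8)·(4/7) = 23/7.

23/7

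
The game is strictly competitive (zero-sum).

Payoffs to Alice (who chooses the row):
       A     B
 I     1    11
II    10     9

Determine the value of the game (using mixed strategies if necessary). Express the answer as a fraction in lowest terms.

Row minima are 1 and 9, so Alice's maximin is 9; column maxima are 10 and 11, so Bob's minimax is 10. These differ, so the equilibrium is in mixed strategies.
Let Alice play I with probability p. Bob is indifferent when p + 10(1−p) = 11p + 9(1−p), giving p = 1/11.
Let Bob play A with probability q. Alice is indifferent when q + 11(1−q) = 10q + 9(1−q), giving q = 2/11.
The value is 1·(2/11) + (11)·(9/11) = 101/11.

101/11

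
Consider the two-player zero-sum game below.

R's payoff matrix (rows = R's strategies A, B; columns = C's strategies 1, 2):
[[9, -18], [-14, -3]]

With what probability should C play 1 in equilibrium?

15/38

Row minima are -18 and -14, so R's maximin is -14; column maxima are 9 and -3, so C's minimax is -3. These differ, so the equilibrium is in mixed strategies.
Let C play 1 with probability q. R is indifferent when 9q − 18(1−q) = −14q − 3(1−q), giving q = 15/38.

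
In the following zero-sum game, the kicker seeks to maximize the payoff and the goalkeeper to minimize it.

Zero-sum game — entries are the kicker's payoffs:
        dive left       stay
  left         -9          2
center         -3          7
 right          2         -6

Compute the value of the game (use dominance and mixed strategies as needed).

Row left is strictly dominated by row center, so the kicker never plays it.
The remaining 2×2 game on (center, right) × (dive left, stay) has no saddle point. Let the kicker play center with probability p; indifference gives −3p + 2(1−p) = 7p − 6(1−p), so p = 4/9.
Similarly the goalkeeper's optimal q on dive left is 13/18, and the value is -3·(13/18) + (7)·(5/18) = -2/9.

-2/9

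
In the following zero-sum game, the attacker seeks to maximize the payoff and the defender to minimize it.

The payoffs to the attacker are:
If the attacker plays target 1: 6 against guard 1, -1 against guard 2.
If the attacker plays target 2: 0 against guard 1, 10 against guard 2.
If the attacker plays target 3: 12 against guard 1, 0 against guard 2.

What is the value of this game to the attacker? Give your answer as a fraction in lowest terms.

Row target 1 is strictly dominated by row target 3, so the attacker never plays it.
The remaining 2×2 game on (target 2, target 3) × (guard 1, guard 2) has no saddle point. Let the attacker play target 2 with probability p; indifference gives 12(1−p) = 10p, so p = 6/11.
Similarly the defender's optimal q on guard 1 is 5/11, and the value is 0·(5/11) + (10)·(6/11) = 60/11.

60/11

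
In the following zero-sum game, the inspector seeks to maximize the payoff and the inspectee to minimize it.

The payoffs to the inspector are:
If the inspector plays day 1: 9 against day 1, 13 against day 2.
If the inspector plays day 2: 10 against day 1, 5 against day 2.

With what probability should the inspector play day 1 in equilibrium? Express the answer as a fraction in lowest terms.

5/9

Row minima are 9 and 5, so the inspector's maximin is 9; column maxima are 10 and 13, so the inspectee's minimax is 10. These differ, so the equilibrium is in mixed strategies.
Let the inspector play day 1 with probability p. The inspectee is indifferent when 9p + 10(1−p) = 13p + 5(1−p), giving p = 5/9.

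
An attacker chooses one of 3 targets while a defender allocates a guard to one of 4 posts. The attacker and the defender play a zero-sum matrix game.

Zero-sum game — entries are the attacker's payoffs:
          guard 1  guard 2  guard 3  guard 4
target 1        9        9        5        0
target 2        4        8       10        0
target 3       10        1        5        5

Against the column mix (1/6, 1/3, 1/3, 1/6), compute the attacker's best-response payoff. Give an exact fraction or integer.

20/3

target 1: (9)·(1/6) + (9)·(1/3) + (5)·(1/3) + (0)·(1/6) = 37/6.
target 2: (4)·(1/6) + (8)·(1/3) + (10)·(1/3) + (0)·(1/6) = 20/3.
target 3: (10)·(1/6) + (1)·(1/3) + (5)·(1/3) + (5)·(1/6) = 9/2.
The best pure response is target 2 with expected payoff 20/3.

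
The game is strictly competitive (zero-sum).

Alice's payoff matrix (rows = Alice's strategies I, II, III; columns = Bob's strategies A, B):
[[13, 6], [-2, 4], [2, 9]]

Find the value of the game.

15/2

Row II is strictly dominated by row III, so Alice never plays it.
The remaining 2×2 game on (I, III) × (A, B) has no saddle point. Let Alice play I with probability p; indifference gives 13p + 2(1−p) = 6p + 9(1−p), so p = 1/2.
Similarly Bob's optimal q on A is 3/14, and the value is 13·(3/14) + (6)·(11/14) = 15/2.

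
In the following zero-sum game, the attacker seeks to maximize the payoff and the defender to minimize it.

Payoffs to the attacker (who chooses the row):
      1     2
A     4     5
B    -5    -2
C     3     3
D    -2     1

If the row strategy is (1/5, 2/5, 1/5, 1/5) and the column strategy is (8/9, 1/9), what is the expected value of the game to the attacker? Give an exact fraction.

-7/9

Against (8/9, 1/9), each row's expected payoff is A: 37/9; B: -14/3; C: 3; D: -5/3.
Taking the (1/5, 2/5, 1/5, 1/5)-weighted average: (1/5)·(37/9) + (2/5)·(-14/3) + (1/5)·(3) + (1/5)·(-5/3) = -7/9.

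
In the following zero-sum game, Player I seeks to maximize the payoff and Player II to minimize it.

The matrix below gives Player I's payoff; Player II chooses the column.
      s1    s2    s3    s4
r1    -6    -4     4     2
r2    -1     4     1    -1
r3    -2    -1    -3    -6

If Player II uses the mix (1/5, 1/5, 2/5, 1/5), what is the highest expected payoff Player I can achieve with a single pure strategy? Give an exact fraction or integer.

4/5

r1: (-6)·(1/5) + (-4)·(1/5) + (4)·(2/5) + (2)·(1/5) = 0.
r2: (-1)·(1/5) + (4)·(1/5) + (1)·(2/5) + (-1)·(1/5) = 4/5.
r3: (-2)·(1/5) + (-1)·(1/5) + (-3)·(2/5) + (-6)·(1/5) = -3.
The best pure response is r2 with expected payoff 4/5.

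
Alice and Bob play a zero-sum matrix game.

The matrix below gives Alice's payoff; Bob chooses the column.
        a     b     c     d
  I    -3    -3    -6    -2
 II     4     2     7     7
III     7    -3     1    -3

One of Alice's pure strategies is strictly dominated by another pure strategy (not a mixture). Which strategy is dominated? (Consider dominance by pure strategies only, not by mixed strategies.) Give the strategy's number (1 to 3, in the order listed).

Compare I with II: 4 > -3, 2 > -3, 7 > -6, 7 > -2.
So II strictly dominates I for Alice; I is strictly dominated.

1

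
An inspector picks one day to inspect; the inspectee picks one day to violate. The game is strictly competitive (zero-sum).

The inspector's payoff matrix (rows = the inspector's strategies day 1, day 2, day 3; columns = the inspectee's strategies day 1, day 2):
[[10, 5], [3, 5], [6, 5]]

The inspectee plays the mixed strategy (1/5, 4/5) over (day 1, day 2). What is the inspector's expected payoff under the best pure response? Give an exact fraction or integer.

6

day 1: (10)·(1/5) + (5)·(4/5) = 6.
day 2: (3)·(1/5) + (5)·(4/5) = 23/5.
day 3: (6)·(1/5) + (5)·(4/5) = 26/5.
The best pure response is day 1 with expected payoff 6.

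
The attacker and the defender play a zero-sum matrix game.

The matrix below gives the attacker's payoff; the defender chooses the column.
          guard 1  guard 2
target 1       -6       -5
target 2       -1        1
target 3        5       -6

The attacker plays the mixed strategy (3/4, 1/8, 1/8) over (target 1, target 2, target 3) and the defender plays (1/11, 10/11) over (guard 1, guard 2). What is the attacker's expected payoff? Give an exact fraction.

Against (1/11, 10/11), each row's expected payoff is target 1: -56/11; target 2: 9/11; target 3: -5.
Taking the (3/4, 1/8, 1/8)-weighted average: (3/4)·(-56/11) + (1/8)·(9/11) + (1/8)·(-5) = -191/44.

-191/44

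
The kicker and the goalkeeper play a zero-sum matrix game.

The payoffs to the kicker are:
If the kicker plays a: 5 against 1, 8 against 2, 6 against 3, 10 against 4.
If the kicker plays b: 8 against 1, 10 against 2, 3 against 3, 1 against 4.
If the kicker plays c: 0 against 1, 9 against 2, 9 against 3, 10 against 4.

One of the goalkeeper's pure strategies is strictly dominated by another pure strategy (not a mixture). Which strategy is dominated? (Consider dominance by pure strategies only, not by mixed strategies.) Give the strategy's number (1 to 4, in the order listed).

2

The goalkeeper prefers columns that give the kicker less. Compare 2 with 1: 5 < 8, 8 < 10, 0 < 9.
So 1 strictly dominates 2 for the goalkeeper; 2 is strictly dominated.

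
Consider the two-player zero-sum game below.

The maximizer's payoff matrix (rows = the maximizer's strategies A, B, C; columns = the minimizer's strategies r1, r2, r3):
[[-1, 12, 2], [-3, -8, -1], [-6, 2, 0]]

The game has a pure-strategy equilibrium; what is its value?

-1

Row minima: -1, -8, -6 → the maximizer's maximin is -1.
Column maxima: -1, 12, 2 → the minimizer's minimax is -1.
They coincide at (A, r1), so the value is -1.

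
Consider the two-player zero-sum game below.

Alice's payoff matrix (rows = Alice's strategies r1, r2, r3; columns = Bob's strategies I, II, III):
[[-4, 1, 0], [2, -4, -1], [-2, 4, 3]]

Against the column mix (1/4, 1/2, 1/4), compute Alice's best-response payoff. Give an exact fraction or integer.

r1: (-4)·(1/4) + (1)·(1/2) + (0)·(1/4) = -1/2.
r2: (2)·(1/4) + (-4)·(1/2) + (-1)·(1/4) = -7/4.
r3: (-2)·(1/4) + (4)·(1/2) + (3)·(1/4) = 9/4.
The best pure response is r3 with expected payoff 9/4.

9/4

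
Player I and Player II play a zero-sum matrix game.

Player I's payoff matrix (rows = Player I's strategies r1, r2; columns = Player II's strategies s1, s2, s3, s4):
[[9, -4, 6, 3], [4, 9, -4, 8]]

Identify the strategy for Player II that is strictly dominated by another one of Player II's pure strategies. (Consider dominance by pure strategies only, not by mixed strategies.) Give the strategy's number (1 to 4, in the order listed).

1

Player II prefers columns that give Player I less. Compare s1 with s3: 6 < 9, -4 < 4.
So s3 strictly dominates s1 for Player II; s1 is strictly dominated.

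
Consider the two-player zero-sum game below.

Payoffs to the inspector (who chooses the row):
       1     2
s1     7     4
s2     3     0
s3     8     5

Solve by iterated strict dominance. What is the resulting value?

Row s2 is strictly dominated by row s1 (7>3, 4>0); eliminate s2.
Row s1 is strictly dominated by row s3 (8>7, 5>4); eliminate s1.
Column 1 is strictly dominated by 2 for the inspectee (5<8); eliminate 1.
Only (s3, 2) remains, with payoff 5.

5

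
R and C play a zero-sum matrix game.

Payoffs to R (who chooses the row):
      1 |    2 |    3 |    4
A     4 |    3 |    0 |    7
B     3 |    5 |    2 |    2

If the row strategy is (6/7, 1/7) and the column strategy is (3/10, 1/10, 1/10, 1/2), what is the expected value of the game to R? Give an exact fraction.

Against (3/10, 1/10, 1/10, 1/2), each row's expected payoff is A: 5; B: 13/5.
Taking the (6/7, 1/7)-weighted average: (6/7)·(5) + (1/7)·(13/5) = 163/35.

163/35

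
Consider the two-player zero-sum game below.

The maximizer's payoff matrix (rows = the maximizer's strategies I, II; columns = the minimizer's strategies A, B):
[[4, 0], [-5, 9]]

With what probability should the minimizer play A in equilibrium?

Row minima are 0 and -5, so the maximizer's maximin is 0; column maxima are 4 and 9, so the minimizer's minimax is 4. These differ, so the equilibrium is in mixed strategies.
Let the minimizer play A with probability q. The maximizer is indifferent when 4q = −5q + 9(1−q), giving q = 1/2.

1/2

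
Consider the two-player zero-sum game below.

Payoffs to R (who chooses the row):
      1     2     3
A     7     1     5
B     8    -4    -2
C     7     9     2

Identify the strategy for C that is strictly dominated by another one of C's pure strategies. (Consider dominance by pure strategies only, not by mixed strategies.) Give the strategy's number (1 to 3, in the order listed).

C prefers columns that give R less. Compare 1 with 3: 5 < 7, -2 < 8, 2 < 7.
So 3 strictly dominates 1 for C; 1 is strictly dominated.

1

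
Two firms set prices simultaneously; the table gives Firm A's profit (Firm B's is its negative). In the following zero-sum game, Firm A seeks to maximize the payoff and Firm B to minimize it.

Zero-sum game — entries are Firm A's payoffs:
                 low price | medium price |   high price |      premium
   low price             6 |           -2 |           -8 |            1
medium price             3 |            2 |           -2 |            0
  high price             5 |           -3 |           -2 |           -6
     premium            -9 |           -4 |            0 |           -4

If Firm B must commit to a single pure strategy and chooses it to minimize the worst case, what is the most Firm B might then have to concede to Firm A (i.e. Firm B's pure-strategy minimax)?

The worst case (largest entry) in each column is low price: 6, medium price: 2, high price: 0, premium: 1.
The best (smallest) of these is 0.

0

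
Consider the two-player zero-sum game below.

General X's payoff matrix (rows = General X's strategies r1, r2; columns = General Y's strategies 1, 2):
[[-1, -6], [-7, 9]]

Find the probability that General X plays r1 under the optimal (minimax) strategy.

Row minima are -6 and -7, so General X's maximin is -6; column maxima are -1 and 9, so General Y's minimax is -1. These differ, so the equilibrium is in mixed strategies.
Let General X play r1 with probability p. General Y is indifferent when −p − 7(1−p) = −6p + 9(1−p), giving p = 16/21.

16/21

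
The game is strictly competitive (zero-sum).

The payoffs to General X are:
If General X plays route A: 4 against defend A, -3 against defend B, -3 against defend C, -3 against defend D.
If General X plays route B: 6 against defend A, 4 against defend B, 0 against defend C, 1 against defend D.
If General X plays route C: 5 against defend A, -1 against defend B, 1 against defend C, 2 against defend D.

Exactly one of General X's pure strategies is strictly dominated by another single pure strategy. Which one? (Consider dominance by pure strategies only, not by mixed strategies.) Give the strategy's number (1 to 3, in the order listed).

Compare route A with route B: 6 > 4, 4 > -3, 0 > -3, 1 > -3.
So route B strictly dominates route A for General X; route A is strictly dominated.

1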